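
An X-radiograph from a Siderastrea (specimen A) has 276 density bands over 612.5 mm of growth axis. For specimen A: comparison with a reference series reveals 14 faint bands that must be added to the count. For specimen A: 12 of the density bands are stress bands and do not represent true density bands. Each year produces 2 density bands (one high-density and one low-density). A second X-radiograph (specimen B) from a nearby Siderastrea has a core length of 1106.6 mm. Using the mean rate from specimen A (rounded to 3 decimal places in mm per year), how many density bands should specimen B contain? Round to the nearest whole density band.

502 density bands

Specimen A: adjusted count: 276 − 12 + 14 = 278 density bands.
Specimen A: 278 density bands at 2 per year is 278 / 2 = 139 years.
A: Mean rate = 612.5 mm / 139 years ≈ 4.406 mm/yr.
Specimen B: 1106.6 mm / 4.406 mm per year = 251.16 years; at 2 density bands per year that is 251.16 × 2 ≈ 502 density bands.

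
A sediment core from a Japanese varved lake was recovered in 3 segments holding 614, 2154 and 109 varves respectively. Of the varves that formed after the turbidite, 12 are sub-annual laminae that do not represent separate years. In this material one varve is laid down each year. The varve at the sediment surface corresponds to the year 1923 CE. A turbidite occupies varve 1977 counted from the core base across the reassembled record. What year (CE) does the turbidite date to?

1035 CE

Total varves = 614 + 2154 + 109 = 2877.
The turbidite sits at varve 1977 from the core base, so 2877 − 1977 = 900 varves formed after it.
Excluding 12 false varves: 900 − 12 = 888.
Counting back 888 years from 1923 CE places the turbidite in 1923 − 888 = 1035 CE.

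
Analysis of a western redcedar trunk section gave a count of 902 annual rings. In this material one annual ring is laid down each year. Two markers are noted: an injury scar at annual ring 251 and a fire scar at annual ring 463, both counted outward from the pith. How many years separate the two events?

The two markers are separated by 463 − 251 = 212 annual rings.
One annual ring per year makes the interval 212 years.

212 years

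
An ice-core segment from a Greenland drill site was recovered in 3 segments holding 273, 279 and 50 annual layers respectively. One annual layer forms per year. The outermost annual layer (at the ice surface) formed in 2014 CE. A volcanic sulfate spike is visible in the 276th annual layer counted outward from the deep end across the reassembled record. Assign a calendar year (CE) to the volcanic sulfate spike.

1688 CE

Total annual layers = 273 + 279 + 50 = 602.
The volcanic sulfate spike sits at annual layer 276 from the deep end, so 602 − 276 = 326 annual layers formed after it.
Counting back 326 years from 2014 CE places the volcanic sulfate spike in 2014 − 326 = 1688 CE.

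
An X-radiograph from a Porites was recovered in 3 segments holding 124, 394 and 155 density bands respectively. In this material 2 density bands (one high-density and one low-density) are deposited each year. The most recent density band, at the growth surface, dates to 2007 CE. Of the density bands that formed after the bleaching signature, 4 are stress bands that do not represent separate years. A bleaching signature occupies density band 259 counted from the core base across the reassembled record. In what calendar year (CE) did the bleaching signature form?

Total density bands = 124 + 394 + 155 = 673.
The bleaching signature sits at density band 259 from the core base, so 673 − 259 = 414 density bands formed after it.
414 − 4 false = 410 true density bands after the bleaching signature.
With 2 density bands per year, 410 / 2 = 205 years.
2007 − 205 = 1802 CE.

1802 CE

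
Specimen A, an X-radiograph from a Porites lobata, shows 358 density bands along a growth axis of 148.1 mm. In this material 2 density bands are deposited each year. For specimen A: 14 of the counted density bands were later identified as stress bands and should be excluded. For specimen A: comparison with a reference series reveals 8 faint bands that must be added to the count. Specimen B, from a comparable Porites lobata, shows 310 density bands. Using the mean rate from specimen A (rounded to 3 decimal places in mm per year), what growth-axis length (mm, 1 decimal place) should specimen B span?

Specimen A: true density band count = 358 − 14 + 8 = 352.
Specimen A: 352 density bands at 2 per year is 352 / 2 = 176 years.
A: Mean rate = 148.1 mm / 176 years ≈ 0.841 mm/yr.
Specimen B: dividing by 2 density bands per year: 310 / 2 = 155 years. Length of B = 0.841 × 155 = 130.4 mm.

130.4 mm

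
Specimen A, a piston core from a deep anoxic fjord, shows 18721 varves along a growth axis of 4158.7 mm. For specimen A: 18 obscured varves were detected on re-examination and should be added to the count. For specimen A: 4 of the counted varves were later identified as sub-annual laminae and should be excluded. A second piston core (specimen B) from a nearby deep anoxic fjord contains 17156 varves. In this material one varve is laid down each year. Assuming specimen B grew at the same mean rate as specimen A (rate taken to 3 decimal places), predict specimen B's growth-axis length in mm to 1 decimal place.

3808.6 mm

Specimen A: true varve count = 18721 − 4 + 18 = 18735.
A: Extension rate ≈ 4158.7 / 18735 = 0.222 mm per year.
Length of B = 0.222 × 17156 = 3808.6 mm.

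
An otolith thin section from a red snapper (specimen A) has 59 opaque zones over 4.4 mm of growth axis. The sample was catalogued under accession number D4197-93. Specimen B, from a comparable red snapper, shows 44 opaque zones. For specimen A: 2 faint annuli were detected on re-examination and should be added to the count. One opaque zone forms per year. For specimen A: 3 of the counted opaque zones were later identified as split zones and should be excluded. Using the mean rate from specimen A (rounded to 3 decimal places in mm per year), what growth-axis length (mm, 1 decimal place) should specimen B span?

3.3 mm

Specimen A: true opaque zone count = 59 − 3 + 2 = 58.
A: 4.4 mm over 58 years gives 4.4 / 58 ≈ 0.076 mm per year.
B's length ≈ 0.076 × 44 = 3.3 mm.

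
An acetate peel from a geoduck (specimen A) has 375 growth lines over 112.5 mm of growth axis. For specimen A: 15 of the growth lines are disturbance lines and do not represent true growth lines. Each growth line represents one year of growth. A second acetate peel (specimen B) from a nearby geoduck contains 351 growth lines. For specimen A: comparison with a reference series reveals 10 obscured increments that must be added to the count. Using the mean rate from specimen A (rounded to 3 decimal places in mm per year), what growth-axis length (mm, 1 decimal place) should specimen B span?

Specimen A: true growth line count = 375 − 15 + 10 = 370.
A: Extension rate ≈ 112.5 / 370 = 0.304 mm/year.
B's length ≈ 0.304 × 351 = 106.7 mm.

106.7 mm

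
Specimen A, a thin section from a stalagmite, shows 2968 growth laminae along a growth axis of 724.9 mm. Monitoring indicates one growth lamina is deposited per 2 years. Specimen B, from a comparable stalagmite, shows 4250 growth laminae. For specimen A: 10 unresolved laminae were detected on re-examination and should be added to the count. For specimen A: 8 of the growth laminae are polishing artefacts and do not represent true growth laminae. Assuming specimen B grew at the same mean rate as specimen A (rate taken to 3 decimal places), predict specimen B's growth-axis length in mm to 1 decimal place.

Specimen A: true growth lamina count = 2968 − 8 + 10 = 2970.
Specimen A: at 2 years per growth lamina, 2970 × 2 = 5940 years.
A: 724.9 mm over 5940 years gives 724.9 / 5940 ≈ 0.122 mm per year.
Specimen B: 4250 growth laminae at 2 years each span 4250 × 2 = 8500 years. B's length ≈ 0.122 × 8500 = 1037.0 mm.

1037.0 mm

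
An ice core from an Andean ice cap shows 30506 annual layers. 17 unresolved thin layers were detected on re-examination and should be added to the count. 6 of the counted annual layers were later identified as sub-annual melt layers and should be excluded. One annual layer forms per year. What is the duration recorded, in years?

30517 years

True annual layer count = 30506 − 6 + 17 = 30517.
At one annual layer per year, that is 30517 years.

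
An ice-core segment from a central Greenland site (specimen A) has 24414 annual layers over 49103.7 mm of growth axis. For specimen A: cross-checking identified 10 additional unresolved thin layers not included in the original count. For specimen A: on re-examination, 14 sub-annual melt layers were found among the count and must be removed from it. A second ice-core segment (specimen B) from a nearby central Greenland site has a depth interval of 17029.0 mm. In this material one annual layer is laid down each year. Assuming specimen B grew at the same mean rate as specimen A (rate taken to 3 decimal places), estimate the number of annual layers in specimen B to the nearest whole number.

Specimen A: correcting the raw count gives 24414 − 14 + 10 = 24410 true annual layers.
A: Extension rate ≈ 49103.7 / 24410 = 2.012 mm/yr.
B spans 17029.0 / 2.012 = 8463.72 years ≈ 8464 annual layers.

8464 annual layers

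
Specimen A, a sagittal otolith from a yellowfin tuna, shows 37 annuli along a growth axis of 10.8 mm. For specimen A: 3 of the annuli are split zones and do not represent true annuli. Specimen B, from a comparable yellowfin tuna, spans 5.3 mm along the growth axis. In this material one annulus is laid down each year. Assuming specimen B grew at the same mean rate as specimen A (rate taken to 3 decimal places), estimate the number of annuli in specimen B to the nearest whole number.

Specimen A: after corrections the count is 37 − 3 = 34 annuli.
A: 10.8 mm over 34 years gives 10.8 / 34 ≈ 0.318 mm/yr.
For B, 5.3 / 0.318 = 16.67 years ≈ 17 annuli.

17 annuli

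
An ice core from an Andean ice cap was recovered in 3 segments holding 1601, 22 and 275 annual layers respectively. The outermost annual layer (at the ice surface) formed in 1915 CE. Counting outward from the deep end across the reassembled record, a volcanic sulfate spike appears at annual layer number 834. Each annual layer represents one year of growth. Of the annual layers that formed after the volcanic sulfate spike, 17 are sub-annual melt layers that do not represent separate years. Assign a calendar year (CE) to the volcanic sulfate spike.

868 CE

Total annual layers = 1601 + 22 + 275 = 1898.
1898 − 834 = 1064 annual layers lie beyond the volcanic sulfate spike toward the ice surface.
Removing the 17 false annual layers leaves 1064 − 17 = 1047 true annual layers beyond the volcanic sulfate spike.
The annual layer at the ice surface is 1915 CE, so the volcanic sulfate spike dates to 1915 − 1047 = 868 CE.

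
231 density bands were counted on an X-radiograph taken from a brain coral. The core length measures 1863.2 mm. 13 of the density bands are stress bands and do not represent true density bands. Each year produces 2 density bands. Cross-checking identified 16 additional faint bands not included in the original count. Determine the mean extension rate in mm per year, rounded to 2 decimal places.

15.92 mm per year

After corrections the count is 231 − 13 + 16 = 234 density bands.
With 2 density bands per year, 234 / 2 = 117 years.
Mean rate = 1863.2 mm / 117 years ≈ 15.92 mm per year.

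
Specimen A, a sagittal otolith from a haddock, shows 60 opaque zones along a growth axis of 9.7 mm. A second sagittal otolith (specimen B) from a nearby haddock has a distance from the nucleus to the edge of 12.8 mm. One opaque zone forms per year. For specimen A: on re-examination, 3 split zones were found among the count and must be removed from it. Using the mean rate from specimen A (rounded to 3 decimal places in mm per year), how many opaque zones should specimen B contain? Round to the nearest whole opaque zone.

75 opaque zones

Specimen A: adjusted count: 60 − 3 = 57 opaque zones.
A: Extension rate ≈ 9.7 / 57 = 0.170 mm per year.
Specimen B: 12.8 mm / 0.170 mm per year = 75.29 years ≈ 75 opaque zones.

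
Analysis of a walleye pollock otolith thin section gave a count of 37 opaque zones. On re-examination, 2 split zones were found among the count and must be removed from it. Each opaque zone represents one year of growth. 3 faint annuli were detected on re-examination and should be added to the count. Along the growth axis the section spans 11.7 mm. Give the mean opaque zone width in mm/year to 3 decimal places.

0.308 mm/year

After corrections the count is 37 − 2 + 3 = 38 opaque zones.
Extension rate ≈ 11.7 / 38 = 0.308 mm/year.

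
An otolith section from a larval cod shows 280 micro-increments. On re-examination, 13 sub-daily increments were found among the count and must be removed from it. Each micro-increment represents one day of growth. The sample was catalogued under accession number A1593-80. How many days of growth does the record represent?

267 days

Correcting the raw count gives 280 − 13 = 267 true micro-increments.
One micro-increment per day makes the duration 267 days.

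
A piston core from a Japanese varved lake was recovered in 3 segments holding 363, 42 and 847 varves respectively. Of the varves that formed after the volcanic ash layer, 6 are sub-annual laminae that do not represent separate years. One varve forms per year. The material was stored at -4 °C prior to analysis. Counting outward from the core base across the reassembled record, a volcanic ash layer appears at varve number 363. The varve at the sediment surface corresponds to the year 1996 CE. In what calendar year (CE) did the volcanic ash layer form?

Total varves = 363 + 42 + 847 = 1252.
The volcanic ash layer sits at varve 363 from the core base, so 1252 − 363 = 889 varves formed after it.
889 − 6 false = 883 true varves after the volcanic ash layer.
Counting back 883 years from 1996 CE places the volcanic ash layer in 1996 − 883 = 1113 CE.

1113 CE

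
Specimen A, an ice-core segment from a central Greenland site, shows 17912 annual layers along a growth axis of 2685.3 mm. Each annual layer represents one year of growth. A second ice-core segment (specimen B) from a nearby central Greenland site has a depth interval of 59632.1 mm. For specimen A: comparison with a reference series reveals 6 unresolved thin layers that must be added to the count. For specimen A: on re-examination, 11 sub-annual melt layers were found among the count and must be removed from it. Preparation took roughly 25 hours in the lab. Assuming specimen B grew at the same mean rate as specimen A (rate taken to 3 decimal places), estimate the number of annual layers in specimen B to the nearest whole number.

397547 annual layers

Specimen A: after corrections the count is 17912 − 11 + 6 = 17907 annual layers.
A: Extension rate ≈ 2685.3 / 17907 = 0.150 mm/yr.
Specimen B: 59632.1 mm / 0.150 mm per year = 397547.33 years ≈ 397547 annual layers.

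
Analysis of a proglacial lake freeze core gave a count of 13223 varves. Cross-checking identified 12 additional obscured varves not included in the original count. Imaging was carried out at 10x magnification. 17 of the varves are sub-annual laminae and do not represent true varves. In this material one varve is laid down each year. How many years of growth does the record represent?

13218 years

Correcting the raw count gives 13223 − 17 + 12 = 13218 true varves.
With a one-to-one varve periodicity this is 13218 years.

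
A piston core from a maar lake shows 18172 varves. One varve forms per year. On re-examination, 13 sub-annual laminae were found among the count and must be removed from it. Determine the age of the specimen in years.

After corrections the count is 18172 − 13 = 18159 varves.
One varve per year makes the duration 18159 years.

18159 years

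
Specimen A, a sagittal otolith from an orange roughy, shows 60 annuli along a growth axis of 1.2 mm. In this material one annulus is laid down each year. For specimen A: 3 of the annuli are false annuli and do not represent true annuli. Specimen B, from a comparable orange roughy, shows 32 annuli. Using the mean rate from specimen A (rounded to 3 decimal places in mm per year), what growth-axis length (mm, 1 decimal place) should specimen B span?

0.7 mm

Specimen A: true annulus count = 60 − 3 = 57.
A: Extension rate ≈ 1.2 / 57 = 0.021 mm/year.
B's length ≈ 0.021 × 32 = 0.7 mm.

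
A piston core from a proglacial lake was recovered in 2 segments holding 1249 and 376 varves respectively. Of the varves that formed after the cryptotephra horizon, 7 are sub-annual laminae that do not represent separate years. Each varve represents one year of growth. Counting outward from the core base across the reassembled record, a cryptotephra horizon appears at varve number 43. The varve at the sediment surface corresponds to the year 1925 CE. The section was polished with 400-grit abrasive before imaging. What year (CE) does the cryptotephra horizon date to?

350 CE

Total varves = 1249 + 376 = 1625.
The cryptotephra horizon sits at varve 43 from the core base, so 1625 − 43 = 1582 varves formed after it.
1582 − 7 false = 1575 true varves after the cryptotephra horizon.
1925 − 1575 = 350 CE.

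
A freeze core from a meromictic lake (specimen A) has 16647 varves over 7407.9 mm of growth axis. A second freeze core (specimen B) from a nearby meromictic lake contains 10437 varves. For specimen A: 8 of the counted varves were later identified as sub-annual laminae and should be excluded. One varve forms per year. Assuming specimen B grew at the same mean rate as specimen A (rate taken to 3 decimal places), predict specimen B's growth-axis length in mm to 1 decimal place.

4644.5 mm

Specimen A: after corrections the count is 16647 − 8 = 16639 varves.
A: Mean rate = 7407.9 mm / 16639 years ≈ 0.445 mm per year.
Length of B = 0.445 × 10437 = 4644.5 mm.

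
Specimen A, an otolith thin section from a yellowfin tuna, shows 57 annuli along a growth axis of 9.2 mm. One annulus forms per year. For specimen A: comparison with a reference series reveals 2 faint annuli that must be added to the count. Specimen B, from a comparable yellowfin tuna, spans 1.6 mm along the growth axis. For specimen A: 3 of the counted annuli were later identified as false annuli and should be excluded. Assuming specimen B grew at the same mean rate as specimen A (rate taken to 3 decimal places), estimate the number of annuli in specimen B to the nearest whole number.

10 annuli

Specimen A: adjusted count: 57 − 3 + 2 = 56 annuli.
A: Extension rate ≈ 9.2 / 56 = 0.164 mm/year.
For B, 1.6 / 0.164 = 9.76 years ≈ 10 annuli.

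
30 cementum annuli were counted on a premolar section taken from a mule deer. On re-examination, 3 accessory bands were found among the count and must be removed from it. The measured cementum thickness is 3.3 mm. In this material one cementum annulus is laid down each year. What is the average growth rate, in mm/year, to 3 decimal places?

After corrections the count is 30 − 3 = 27 cementum annuli.
3.3 mm over 27 years gives 3.3 / 27 ≈ 0.122 mm/year.

0.122 mm/year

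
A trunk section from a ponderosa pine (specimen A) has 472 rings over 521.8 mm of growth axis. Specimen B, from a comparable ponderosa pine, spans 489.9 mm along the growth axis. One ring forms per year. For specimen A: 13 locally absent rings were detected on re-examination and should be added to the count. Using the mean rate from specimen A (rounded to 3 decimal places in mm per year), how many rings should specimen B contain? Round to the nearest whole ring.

Specimen A: adjusted count: 472 + 13 = 485 rings.
A: Mean rate = 521.8 mm / 485 years ≈ 1.076 mm/yr.
For B, 489.9 / 1.076 = 455.30 years ≈ 455 rings.

455 rings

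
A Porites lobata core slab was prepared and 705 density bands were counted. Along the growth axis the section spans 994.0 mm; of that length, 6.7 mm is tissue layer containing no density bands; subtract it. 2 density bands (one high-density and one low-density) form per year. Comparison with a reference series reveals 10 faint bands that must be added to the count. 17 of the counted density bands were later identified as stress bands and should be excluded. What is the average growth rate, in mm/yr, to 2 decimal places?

2.83 mm/yr

Adjusted count: 705 − 17 + 10 = 698 density bands.
With 2 density bands per year, 698 / 2 = 349 years.
Removing the 6.7 mm offcut leaves 994.0 − 6.7 = 987.3 mm.
987.3 mm over 349 years gives 987.3 / 349 ≈ 2.83 mm/yr.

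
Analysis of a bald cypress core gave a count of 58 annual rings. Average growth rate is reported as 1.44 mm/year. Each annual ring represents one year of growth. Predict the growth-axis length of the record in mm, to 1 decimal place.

83.5 mm

58 years of growth are recorded.
Length ≈ 1.44 × 58 = 83.5 mm.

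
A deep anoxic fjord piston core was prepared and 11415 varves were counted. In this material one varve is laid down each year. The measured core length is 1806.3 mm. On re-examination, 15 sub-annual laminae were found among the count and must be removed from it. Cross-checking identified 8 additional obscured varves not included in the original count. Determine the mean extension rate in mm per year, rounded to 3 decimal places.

0.158 mm per year

After corrections the count is 11415 − 15 + 8 = 11408 varves.
1806.3 mm over 11408 years gives 1806.3 / 11408 ≈ 0.158 mm per year.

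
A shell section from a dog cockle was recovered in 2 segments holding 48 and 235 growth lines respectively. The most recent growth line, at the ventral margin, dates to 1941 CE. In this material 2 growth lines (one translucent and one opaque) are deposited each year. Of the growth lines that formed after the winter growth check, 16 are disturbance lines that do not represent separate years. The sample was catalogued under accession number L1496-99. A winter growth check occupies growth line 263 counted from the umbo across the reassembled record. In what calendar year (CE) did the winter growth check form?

1939 CE

Total growth lines = 48 + 235 = 283.
Between growth line 263 and the ventral margin there are 283 − 263 = 20 growth lines.
Removing the 16 false growth lines leaves 20 − 16 = 4 true growth lines beyond the winter growth check.
4 growth lines at 2 per year is 4 / 2 = 2 years.
1941 − 2 = 1939 CE.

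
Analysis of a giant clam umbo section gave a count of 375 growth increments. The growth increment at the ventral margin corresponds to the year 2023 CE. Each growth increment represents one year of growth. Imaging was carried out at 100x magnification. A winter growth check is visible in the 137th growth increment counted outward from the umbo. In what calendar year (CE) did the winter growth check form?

1785 CE

375 − 137 = 238 growth increments lie beyond the winter growth check toward the ventral margin.
2023 − 238 = 1785 CE.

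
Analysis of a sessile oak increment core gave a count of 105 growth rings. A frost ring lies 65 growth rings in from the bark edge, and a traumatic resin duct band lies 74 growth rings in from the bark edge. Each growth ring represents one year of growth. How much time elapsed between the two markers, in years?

The two markers are separated by 74 − 65 = 9 growth rings.
One growth ring per year makes the interval 9 years.

9 years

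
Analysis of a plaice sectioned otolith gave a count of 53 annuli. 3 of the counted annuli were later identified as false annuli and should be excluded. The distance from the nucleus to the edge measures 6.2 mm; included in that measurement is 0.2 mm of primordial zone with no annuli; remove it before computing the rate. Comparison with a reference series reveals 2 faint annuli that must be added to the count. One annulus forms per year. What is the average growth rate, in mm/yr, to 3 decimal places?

Correcting the raw count gives 53 − 3 + 2 = 52 true annuli.
Net length = 6.2 − 0.2 = 6.0 mm.
Extension rate ≈ 6.0 / 52 = 0.115 mm/yr.

0.115 mm/yr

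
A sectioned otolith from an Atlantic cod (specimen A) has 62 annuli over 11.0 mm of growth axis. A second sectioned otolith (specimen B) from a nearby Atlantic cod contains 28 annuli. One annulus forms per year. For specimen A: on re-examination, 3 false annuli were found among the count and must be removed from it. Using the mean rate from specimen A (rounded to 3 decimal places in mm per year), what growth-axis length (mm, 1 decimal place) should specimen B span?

Specimen A: after corrections the count is 62 − 3 = 59 annuli.
A: Extension rate ≈ 11.0 / 59 = 0.186 mm/yr.
B's length ≈ 0.186 × 28 = 5.2 mm.

5.2 mm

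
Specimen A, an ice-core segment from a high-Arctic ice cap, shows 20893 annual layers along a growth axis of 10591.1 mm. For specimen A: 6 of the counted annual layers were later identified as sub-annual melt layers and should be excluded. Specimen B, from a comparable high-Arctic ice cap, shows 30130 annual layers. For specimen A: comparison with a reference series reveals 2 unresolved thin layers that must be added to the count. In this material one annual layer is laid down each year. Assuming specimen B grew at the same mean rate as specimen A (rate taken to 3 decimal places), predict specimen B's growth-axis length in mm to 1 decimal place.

Specimen A: correcting the raw count gives 20893 − 6 + 2 = 20889 true annual layers.
A: Extension rate ≈ 10591.1 / 20889 = 0.507 mm/yr.
For B, 0.507 mm/year × 30130 years = 15275.9 mm.

15275.9 mm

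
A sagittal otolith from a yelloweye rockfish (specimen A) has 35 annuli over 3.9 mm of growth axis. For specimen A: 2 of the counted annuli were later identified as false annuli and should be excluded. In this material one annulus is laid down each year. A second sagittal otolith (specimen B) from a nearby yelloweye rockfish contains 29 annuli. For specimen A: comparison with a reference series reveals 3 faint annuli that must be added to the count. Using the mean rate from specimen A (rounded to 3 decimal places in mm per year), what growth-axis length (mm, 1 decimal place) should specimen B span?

Specimen A: adjusted count: 35 − 2 + 3 = 36 annuli.
A: Mean rate = 3.9 mm / 36 years ≈ 0.108 mm per year.
B's length ≈ 0.108 × 29 = 3.1 mm.

3.1 mm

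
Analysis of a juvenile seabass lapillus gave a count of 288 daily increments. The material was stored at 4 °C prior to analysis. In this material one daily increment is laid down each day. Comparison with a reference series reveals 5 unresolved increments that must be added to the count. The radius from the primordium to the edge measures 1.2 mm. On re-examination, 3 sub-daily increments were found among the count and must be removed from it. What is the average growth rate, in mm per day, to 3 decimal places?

Correcting the raw count gives 288 − 3 + 5 = 290 true daily increments.
Extension rate ≈ 1.2 / 290 = 0.004 mm per day.

0.004 mm per day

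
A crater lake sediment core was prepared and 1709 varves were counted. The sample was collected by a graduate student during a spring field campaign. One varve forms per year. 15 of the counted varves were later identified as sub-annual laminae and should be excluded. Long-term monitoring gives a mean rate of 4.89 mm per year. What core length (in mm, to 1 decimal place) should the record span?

8283.7 mm

Adjusted count: 1709 − 15 = 1694 varves.
Predicted length = 4.89 mm/year × 1694 years = 8283.7 mm.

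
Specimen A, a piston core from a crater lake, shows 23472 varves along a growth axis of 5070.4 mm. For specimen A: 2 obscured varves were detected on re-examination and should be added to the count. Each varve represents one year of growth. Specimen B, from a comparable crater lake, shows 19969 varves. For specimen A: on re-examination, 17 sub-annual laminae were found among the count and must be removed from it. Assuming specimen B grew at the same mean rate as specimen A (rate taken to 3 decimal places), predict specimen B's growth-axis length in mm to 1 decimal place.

Specimen A: after corrections the count is 23472 − 17 + 2 = 23457 varves.
A: Mean rate = 5070.4 mm / 23457 years ≈ 0.216 mm per year.
B's length ≈ 0.216 × 19969 = 4313.3 mm.

4313.3 mm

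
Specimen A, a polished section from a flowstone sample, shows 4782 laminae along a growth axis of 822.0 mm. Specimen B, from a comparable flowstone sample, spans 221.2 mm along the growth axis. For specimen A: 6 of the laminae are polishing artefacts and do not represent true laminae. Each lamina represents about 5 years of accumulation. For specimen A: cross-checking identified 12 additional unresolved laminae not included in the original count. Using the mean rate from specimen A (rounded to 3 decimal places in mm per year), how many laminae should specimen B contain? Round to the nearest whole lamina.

1301 laminae

Specimen A: after corrections the count is 4782 − 6 + 12 = 4788 laminae.
Specimen A: 4788 laminae at 5 years each span 4788 × 5 = 23940 years.
A: Mean rate = 822.0 mm / 23940 years ≈ 0.034 mm/year.
Specimen B: 221.2 mm / 0.034 mm per year = 6505.88 years; at 5 years per lamina that is 6505.88 / 5 ≈ 1301 laminae.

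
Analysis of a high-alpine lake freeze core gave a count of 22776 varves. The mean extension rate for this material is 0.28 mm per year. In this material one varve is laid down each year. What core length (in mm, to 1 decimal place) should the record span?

22776 years of growth are recorded.
Predicted length = 0.28 mm/year × 22776 years = 6377.3 mm.

6377.3 mm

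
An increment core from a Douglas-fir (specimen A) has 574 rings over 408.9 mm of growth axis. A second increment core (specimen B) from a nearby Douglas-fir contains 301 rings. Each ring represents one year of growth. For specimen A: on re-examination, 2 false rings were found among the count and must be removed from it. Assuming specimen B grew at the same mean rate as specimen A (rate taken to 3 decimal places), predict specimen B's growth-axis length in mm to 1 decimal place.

Specimen A: true ring count = 574 − 2 = 572.
A: Extension rate ≈ 408.9 / 572 = 0.715 mm/year.
B's length ≈ 0.715 × 301 = 215.2 mm.

215.2 mm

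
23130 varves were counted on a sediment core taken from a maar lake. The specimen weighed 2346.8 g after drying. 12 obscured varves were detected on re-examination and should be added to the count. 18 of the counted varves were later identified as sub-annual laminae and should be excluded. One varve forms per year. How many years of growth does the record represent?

After corrections the count is 23130 − 18 + 12 = 23124 varves.
At one varve per year, that is 23124 years.

23124 years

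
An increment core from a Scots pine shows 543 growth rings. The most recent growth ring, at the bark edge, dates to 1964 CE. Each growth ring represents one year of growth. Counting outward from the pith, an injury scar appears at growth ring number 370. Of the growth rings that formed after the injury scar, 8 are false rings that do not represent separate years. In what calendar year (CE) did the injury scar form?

1799 CE

Between growth ring 370 and the bark edge there are 543 − 370 = 173 growth rings.
Excluding 8 false growth rings: 173 − 8 = 165.
The growth ring at the bark edge is 1964 CE, so the injury scar dates to 1964 − 165 = 1799 CE.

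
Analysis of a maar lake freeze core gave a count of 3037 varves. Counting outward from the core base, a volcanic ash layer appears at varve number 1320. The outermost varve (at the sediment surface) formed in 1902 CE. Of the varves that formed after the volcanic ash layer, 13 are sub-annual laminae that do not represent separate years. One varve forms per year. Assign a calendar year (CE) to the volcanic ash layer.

198 CE

Between varve 1320 and the sediment surface there are 3037 − 1320 = 1717 varves.
Excluding 13 false varves: 1717 − 13 = 1704.
1902 − 1704 = 198 CE.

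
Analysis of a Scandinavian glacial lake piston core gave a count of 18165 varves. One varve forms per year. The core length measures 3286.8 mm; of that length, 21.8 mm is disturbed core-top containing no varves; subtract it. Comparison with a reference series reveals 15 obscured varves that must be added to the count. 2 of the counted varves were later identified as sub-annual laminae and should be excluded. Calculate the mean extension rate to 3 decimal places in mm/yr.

0.180 mm/yr

Correcting the raw count gives 18165 − 2 + 15 = 18178 true varves.
Net length = 3286.8 − 21.8 = 3265.0 mm.
3265.0 mm over 18178 years gives 3265.0 / 18178 ≈ 0.180 mm/yr.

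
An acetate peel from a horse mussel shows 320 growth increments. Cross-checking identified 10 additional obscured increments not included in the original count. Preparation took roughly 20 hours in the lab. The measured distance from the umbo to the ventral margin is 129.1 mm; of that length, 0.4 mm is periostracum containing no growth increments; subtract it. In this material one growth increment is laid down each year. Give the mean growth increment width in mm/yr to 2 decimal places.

True growth increment count = 320 + 10 = 330.
Removing the 0.4 mm offcut leaves 129.1 − 0.4 = 128.7 mm.
Mean rate = 128.7 mm / 330 years ≈ 0.39 mm/yr.

0.39 mm/yr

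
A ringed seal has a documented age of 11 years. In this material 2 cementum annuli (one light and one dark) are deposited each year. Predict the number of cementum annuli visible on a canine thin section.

22 cementum annuli

11 years at 2 cementum annuli per year gives 11 × 2 = 22 cementum annuli.
So 22 cementum annuli should be present.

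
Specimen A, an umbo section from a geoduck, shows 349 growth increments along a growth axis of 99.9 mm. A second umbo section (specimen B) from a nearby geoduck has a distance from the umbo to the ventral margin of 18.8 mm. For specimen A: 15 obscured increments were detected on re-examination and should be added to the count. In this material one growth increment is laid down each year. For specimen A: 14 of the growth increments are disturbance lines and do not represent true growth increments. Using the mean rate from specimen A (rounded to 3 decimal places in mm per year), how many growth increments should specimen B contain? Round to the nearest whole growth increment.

Specimen A: after corrections the count is 349 − 14 + 15 = 350 growth increments.
A: 99.9 mm over 350 years gives 99.9 / 350 ≈ 0.285 mm per year.
Specimen B: 18.8 mm / 0.285 mm per year = 65.96 years ≈ 66 growth increments.

66 growth increments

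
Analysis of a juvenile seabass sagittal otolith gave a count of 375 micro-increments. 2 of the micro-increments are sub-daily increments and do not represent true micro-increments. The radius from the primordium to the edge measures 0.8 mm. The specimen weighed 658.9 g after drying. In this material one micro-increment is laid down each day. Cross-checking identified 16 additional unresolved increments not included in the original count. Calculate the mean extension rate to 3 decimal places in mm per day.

Adjusted count: 375 − 2 + 16 = 389 micro-increments.
0.8 mm over 389 days gives 0.8 / 389 ≈ 0.002 mm per day.

0.002 mm per day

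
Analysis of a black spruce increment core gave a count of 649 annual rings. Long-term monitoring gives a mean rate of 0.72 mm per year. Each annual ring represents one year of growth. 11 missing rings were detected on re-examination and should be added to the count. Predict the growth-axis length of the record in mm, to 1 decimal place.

475.2 mm

Correcting the raw count gives 649 + 11 = 660 true annual rings.
Length ≈ 0.72 × 660 = 475.2 mm.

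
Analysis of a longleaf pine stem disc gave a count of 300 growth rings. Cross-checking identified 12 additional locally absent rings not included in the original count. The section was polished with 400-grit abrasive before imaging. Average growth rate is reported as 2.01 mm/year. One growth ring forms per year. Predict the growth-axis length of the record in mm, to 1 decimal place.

627.1 mm

Adjusted count: 300 + 12 = 312 growth rings.
Length ≈ 2.01 × 312 = 627.1 mm.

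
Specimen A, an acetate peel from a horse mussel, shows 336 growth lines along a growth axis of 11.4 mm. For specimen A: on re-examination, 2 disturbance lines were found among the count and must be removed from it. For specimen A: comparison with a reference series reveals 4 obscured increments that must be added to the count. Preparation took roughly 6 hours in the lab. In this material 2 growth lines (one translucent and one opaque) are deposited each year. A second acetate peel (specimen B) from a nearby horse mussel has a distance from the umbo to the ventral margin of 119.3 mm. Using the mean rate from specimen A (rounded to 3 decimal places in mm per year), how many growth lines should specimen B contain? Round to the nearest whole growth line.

3561 growth lines

Specimen A: correcting the raw count gives 336 − 2 + 4 = 338 true growth lines.
Specimen A: 338 growth lines at 2 per year is 338 / 2 = 169 years.
A: Extension rate ≈ 11.4 / 169 = 0.067 mm per year.
Specimen B: 119.3 mm / 0.067 mm per year = 1780.60 years; at 2 growth lines per year that is 1780.60 × 2 ≈ 3561 growth lines.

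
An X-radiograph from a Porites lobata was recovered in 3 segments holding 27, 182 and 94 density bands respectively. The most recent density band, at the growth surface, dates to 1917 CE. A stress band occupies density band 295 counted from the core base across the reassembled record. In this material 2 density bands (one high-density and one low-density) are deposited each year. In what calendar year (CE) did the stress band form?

1913 CE

Total density bands = 27 + 182 + 94 = 303.
Between density band 295 and the growth surface there are 303 − 295 = 8 density bands.
8 density bands at 2 per year is 8 / 2 = 4 years.
The density band at the growth surface is 1917 CE, so the stress band dates to 1917 − 4 = 1913 CE.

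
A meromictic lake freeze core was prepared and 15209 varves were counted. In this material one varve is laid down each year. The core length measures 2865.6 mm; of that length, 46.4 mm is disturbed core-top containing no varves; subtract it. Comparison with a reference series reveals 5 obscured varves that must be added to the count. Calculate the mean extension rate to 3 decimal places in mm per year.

After corrections the count is 15209 + 5 = 15214 varves.
The growth record spans 2865.6 − 46.4 = 2819.2 mm.
Mean rate = 2819.2 mm / 15214 years ≈ 0.185 mm per year.

0.185 mm per year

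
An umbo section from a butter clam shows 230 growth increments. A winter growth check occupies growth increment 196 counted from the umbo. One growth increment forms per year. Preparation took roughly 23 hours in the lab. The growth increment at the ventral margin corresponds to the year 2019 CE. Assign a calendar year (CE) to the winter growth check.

Between growth increment 196 and the ventral margin there are 230 − 196 = 34 growth increments.
2019 − 34 = 1985 CE.

1985 CE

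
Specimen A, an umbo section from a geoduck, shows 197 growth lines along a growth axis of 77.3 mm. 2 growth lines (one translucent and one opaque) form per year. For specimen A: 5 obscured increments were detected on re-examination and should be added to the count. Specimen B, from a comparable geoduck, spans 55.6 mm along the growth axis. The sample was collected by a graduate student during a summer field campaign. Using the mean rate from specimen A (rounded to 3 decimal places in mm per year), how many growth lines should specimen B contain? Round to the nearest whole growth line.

145 growth lines

Specimen A: after corrections the count is 197 + 5 = 202 growth lines.
Specimen A: dividing by 2 growth lines per year: 202 / 2 = 101 years.
A: 77.3 mm over 101 years gives 77.3 / 101 ≈ 0.765 mm per year.
For B, 55.6 / 0.765 = 72.68 years; at 2 growth lines per year that is 72.68 × 2 ≈ 145 growth lines.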